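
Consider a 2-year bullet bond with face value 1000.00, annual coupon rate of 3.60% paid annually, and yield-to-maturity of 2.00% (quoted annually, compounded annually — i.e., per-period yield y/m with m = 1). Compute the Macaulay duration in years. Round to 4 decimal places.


Answer: Macaulay duration = 1.9658 years

Derivation:
Coupon per period c = face * coupon_rate / m = 36.000000
Periods per year m = 1; per-period yield y/m = 0.020000
Number of cashflows N = 2
Cashflows (t years, CF_t, discount factor 1/(1+y/m)^(m*t), PV):
  t = 1.0000: CF_t = 36.000000, DF = 0.980392, PV = 35.294118
  t = 2.0000: CF_t = 1036.000000, DF = 0.961169, PV = 995.770857
Price P = sum_t PV_t = 1031.064975
Macaulay numerator sum_t t * PV_t:
  t * PV_t at t = 1.0000: 35.294118
  t * PV_t at t = 2.0000: 1991.541715
Macaulay duration D = (sum_t t * PV_t) / P = 2026.835832 / 1031.064975 = 1.965769


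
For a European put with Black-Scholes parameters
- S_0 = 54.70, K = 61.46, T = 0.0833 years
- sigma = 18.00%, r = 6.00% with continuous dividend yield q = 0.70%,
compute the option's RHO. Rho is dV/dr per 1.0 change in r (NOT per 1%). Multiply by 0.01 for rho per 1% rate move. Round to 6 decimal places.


d1 = -2.1319745190; d2 = -2.1839256499
phi(d1) = 0.0411062045; exp(-qT) = 0.9994170700; exp(-rT) = 0.9950144692
N(-d2) = 0.9855161441
Rho = -K*T*exp(-rT)*N(-d2) = -61.4600 * 0.0833 * 0.9950144692 * 0.9855161441 = -5.020312

Answer: Rho = -5.020312


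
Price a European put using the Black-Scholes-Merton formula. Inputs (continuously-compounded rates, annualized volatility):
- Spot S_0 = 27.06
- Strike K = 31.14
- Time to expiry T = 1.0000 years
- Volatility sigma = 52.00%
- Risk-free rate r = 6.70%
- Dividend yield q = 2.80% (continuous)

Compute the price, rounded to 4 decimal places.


Answer: Price = 7.1957

Derivation:
d1 = (ln(S/K) + (r - q + 0.5*sigma^2) * T) / (sigma * sqrt(T)) = 0.06492972
d2 = d1 - sigma * sqrt(T) = -0.45507028
exp(-rT) = 0.93519520; exp(-qT) = 0.97238837
P = K * exp(-rT) * N(-d2) - S_0 * exp(-qT) * N(-d1)
N(-d1) = 0.47411498; N(-d2) = 0.67547066
P = 31.1400 * 0.93519520 * 0.67547066 - 27.0600 * 0.97238837 * 0.47411498 = 7.1957


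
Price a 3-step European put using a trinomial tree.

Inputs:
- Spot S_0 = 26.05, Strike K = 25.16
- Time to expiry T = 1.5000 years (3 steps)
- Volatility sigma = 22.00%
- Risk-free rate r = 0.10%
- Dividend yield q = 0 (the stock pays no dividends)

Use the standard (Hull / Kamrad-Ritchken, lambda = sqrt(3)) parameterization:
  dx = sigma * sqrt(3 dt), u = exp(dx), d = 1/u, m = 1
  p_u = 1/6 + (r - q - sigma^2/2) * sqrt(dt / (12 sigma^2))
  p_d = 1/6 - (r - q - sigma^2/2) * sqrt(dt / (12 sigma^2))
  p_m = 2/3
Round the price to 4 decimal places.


Answer: Price = V(0,0) = 2.1944

Derivation:
dt = T/N = 0.500000; dx = sigma*sqrt(3*dt) = 0.269444
u = exp(dx) = 1.309236; d = 1/u = 0.763804
p_u = 0.145141, p_m = 0.666667, p_d = 0.188192
Discount per step: exp(-r*dt) = 0.999500
Stock lattice S(k, j) with j the centered position index:
  k=0: S(0,+0) = 26.0500
  k=1: S(1,-1) = 19.8971; S(1,+0) = 26.0500; S(1,+1) = 34.1056
  k=2: S(2,-2) = 15.1975; S(2,-1) = 19.8971; S(2,+0) = 26.0500; S(2,+1) = 34.1056; S(2,+2) = 44.6523
  k=3: S(3,-3) = 11.6079; S(3,-2) = 15.1975; S(3,-1) = 19.8971; S(3,+0) = 26.0500; S(3,+1) = 34.1056; S(3,+2) = 44.6523; S(3,+3) = 58.4604
Terminal payoffs V(N, j) = max(K - S_T, 0):
  V(3,-3) = 13.552097; V(3,-2) = 9.962514; V(3,-1) = 5.262902; V(3,+0) = 0.000000; V(3,+1) = 0.000000; V(3,+2) = 0.000000; V(3,+3) = 0.000000
Backward induction: V(k, j) = exp(-r*dt) * [p_u * V(k+1, j+1) + p_m * V(k+1, j) + p_d * V(k+1, j-1)]
  V(2,-2) = exp(-r*dt) * [p_u*5.262902 + p_m*9.962514 + p_d*13.552097] = 9.950964
  V(2,-1) = exp(-r*dt) * [p_u*0.000000 + p_m*5.262902 + p_d*9.962514] = 5.380780
  V(2,+0) = exp(-r*dt) * [p_u*0.000000 + p_m*0.000000 + p_d*5.262902] = 0.989943
  V(2,+1) = exp(-r*dt) * [p_u*0.000000 + p_m*0.000000 + p_d*0.000000] = 0.000000
  V(2,+2) = exp(-r*dt) * [p_u*0.000000 + p_m*0.000000 + p_d*0.000000] = 0.000000
  V(1,-1) = exp(-r*dt) * [p_u*0.989943 + p_m*5.380780 + p_d*9.950964] = 5.600764
  V(1,+0) = exp(-r*dt) * [p_u*0.000000 + p_m*0.989943 + p_d*5.380780] = 1.671749
  V(1,+1) = exp(-r*dt) * [p_u*0.000000 + p_m*0.000000 + p_d*0.989943] = 0.186207
  V(0,+0) = exp(-r*dt) * [p_u*0.186207 + p_m*1.671749 + p_d*5.600764] = 2.194450


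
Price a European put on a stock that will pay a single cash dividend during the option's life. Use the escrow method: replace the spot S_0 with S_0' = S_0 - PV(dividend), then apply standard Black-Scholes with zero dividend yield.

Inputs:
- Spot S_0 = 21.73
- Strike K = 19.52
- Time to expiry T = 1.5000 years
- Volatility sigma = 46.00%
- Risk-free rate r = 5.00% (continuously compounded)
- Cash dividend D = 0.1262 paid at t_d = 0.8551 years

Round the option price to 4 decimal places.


Answer: Price = 2.8640

Derivation:
PV(D) = D * exp(-r * t_d) = 0.1262 * 0.95814611 = 0.12091804
S_0' = S_0 - PV(D) = 21.7300 - 0.12091804 = 21.60908196
d1 = (ln(S_0'/K) + (r + sigma^2/2)*T) / (sigma*sqrt(T)) = 0.59528655
d2 = d1 - sigma*sqrt(T) = 0.03190391
exp(-rT) = 0.92774349
N(-d1) = 0.27582597; N(-d2) = 0.48727434
P = K * exp(-rT) * N(-d2) - S_0' * N(-d1) = 19.5200 * 0.92774349 * 0.48727434 - 21.60908196 * 0.27582597 = 2.8640


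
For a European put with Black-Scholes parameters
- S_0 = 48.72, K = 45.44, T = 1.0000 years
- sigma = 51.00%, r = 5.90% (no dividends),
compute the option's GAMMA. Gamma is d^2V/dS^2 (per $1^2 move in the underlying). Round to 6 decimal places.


Answer: Gamma = 0.014117

Derivation:
d1 = 0.5073467627; d2 = -0.0026532373
phi(d1) = 0.3507649626; exp(-qT) = 1.0000000000; exp(-rT) = 0.9427067692
Gamma = exp(-qT) * phi(d1) / (S * sigma * sqrt(T)) = 1.0000000000 * 0.3507649626 / (48.7200 * 0.5100 * 1.0000000000) = 0.014117


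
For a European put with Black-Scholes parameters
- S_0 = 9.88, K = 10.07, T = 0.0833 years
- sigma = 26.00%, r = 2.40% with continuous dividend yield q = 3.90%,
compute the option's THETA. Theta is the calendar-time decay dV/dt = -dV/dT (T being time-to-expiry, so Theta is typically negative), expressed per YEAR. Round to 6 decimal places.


Answer: Theta = -1.799867

Derivation:
d1 = -0.2329695265; d2 = -0.3080100489
phi(d1) = 0.3882616025; exp(-qT) = 0.9967565713; exp(-rT) = 0.9980027971
Theta = -S*exp(-qT)*phi(d1)*sigma/(2*sqrt(T)) + r*K*exp(-rT)*N(-d2) - q*S*exp(-qT)*N(-d1)
N(-d1) = 0.5921074655; N(-d2) = 0.6209626570; sqrt(T) = 0.2886173938
Term 1 = -9.8800 * 0.9967565713 * 0.3882616025 * 0.2600 / (2 * 0.2886173938) = -1.7222307786
Term 2 = 0.0240 * 10.0700 * 0.9980027971 * 0.6209626570 = 0.1497745262
Term 3 = -0.0390 * 9.8800 * 0.9967565713 * 0.5921074655 = -0.2274108576
Theta = -1.7222307786 + (0.1497745262) + (-0.2274108576) = -1.799867


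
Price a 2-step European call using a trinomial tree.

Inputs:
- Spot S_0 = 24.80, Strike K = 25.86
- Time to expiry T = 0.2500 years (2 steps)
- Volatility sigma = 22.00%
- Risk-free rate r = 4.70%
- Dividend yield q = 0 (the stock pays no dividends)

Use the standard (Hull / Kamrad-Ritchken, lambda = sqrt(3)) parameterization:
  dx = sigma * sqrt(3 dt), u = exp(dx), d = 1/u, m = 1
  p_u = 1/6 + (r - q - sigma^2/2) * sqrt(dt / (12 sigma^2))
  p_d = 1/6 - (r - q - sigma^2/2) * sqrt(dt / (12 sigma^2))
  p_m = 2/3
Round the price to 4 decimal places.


Answer: Price = V(0,0) = 0.7930

Derivation:
dt = T/N = 0.125000; dx = sigma*sqrt(3*dt) = 0.134722
u = exp(dx) = 1.144219; d = 1/u = 0.873959
p_u = 0.177244, p_m = 0.666667, p_d = 0.156089
Discount per step: exp(-r*dt) = 0.994142
Stock lattice S(k, j) with j the centered position index:
  k=0: S(0,+0) = 24.8000
  k=1: S(1,-1) = 21.6742; S(1,+0) = 24.8000; S(1,+1) = 28.3766
  k=2: S(2,-2) = 18.9423; S(2,-1) = 21.6742; S(2,+0) = 24.8000; S(2,+1) = 28.3766; S(2,+2) = 32.4691
Terminal payoffs V(N, j) = max(S_T - K, 0):
  V(2,-2) = 0.000000; V(2,-1) = 0.000000; V(2,+0) = 0.000000; V(2,+1) = 2.516621; V(2,+2) = 6.609056
Backward induction: V(k, j) = exp(-r*dt) * [p_u * V(k+1, j+1) + p_m * V(k+1, j) + p_d * V(k+1, j-1)]
  V(1,-1) = exp(-r*dt) * [p_u*0.000000 + p_m*0.000000 + p_d*0.000000] = 0.000000
  V(1,+0) = exp(-r*dt) * [p_u*2.516621 + p_m*0.000000 + p_d*0.000000] = 0.443443
  V(1,+1) = exp(-r*dt) * [p_u*6.609056 + p_m*2.516621 + p_d*0.000000] = 2.832473
  V(0,+0) = exp(-r*dt) * [p_u*2.832473 + p_m*0.443443 + p_d*0.000000] = 0.792995


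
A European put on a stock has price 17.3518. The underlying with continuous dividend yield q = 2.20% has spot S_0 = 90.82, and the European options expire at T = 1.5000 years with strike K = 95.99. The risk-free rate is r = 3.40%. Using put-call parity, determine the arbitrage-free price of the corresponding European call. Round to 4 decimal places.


Answer: Call price = 14.0064

Derivation:
Put-call parity: C - P = S_0 * exp(-qT) - K * exp(-rT).
S_0 * exp(-qT) = 90.8200 * 0.96753856 = 87.87185198
K * exp(-rT) = 95.9900 * 0.95027867 = 91.21724958
C = P + S*exp(-qT) - K*exp(-rT)
C = 17.3518 + 87.87185198 - 91.21724958 = 14.0064


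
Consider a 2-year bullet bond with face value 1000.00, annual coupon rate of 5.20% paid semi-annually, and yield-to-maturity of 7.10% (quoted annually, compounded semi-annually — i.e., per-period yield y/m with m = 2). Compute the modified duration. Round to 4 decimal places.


Coupon per period c = face * coupon_rate / m = 26.000000
Periods per year m = 2; per-period yield y/m = 0.035500
Number of cashflows N = 4
Cashflows (t years, CF_t, discount factor 1/(1+y/m)^(m*t), PV):
  t = 0.5000: CF_t = 26.000000, DF = 0.965717, PV = 25.108643
  t = 1.0000: CF_t = 26.000000, DF = 0.932609, PV = 24.247845
  t = 1.5000: CF_t = 26.000000, DF = 0.900637, PV = 23.416557
  t = 2.0000: CF_t = 1026.000000, DF = 0.869760, PV = 892.374081
Price P = sum_t PV_t = 965.147126
First compute Macaulay numerator sum_t t * PV_t:
  t * PV_t at t = 0.5000: 12.554322
  t * PV_t at t = 1.0000: 24.247845
  t * PV_t at t = 1.5000: 35.124835
  t * PV_t at t = 2.0000: 1784.748163
Macaulay duration D = 1856.675164 / 965.147126 = 1.923722
Modified duration = D / (1 + y/m) = 1.923722 / (1 + 0.035500) = 1.857772

Answer: Modified duration = 1.8578


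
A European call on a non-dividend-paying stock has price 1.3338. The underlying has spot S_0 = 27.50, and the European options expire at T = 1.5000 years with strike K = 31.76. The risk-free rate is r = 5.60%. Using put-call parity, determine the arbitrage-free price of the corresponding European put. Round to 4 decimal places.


Put-call parity: C - P = S_0 * exp(-qT) - K * exp(-rT).
S_0 * exp(-qT) = 27.5000 * 1.00000000 = 27.50000000
K * exp(-rT) = 31.7600 * 0.91943126 = 29.20113669
P = C - S*exp(-qT) + K*exp(-rT)
P = 1.3338 - 27.50000000 + 29.20113669 = 3.0349

Answer: Put price = 3.0349


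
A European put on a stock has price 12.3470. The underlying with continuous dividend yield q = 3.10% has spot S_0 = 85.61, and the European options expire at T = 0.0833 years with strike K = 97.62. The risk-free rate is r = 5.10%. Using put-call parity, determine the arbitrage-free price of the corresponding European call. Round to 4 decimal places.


Put-call parity: C - P = S_0 * exp(-qT) - K * exp(-rT).
S_0 * exp(-qT) = 85.6100 * 0.99742103 = 85.38921449
K * exp(-rT) = 97.6200 * 0.99576071 = 97.20616063
C = P + S*exp(-qT) - K*exp(-rT)
C = 12.3470 + 85.38921449 - 97.20616063 = 0.5301

Answer: Call price = 0.5301


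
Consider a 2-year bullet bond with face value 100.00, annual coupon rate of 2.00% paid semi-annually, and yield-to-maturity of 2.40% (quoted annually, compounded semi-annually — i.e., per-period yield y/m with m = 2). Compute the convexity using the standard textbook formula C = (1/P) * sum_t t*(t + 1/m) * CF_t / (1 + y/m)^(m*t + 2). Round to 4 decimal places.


Answer: Convexity = 4.7857

Derivation:
Coupon per period c = face * coupon_rate / m = 1.000000
Periods per year m = 2; per-period yield y/m = 0.012000
Number of cashflows N = 4
Cashflows (t years, CF_t, discount factor 1/(1+y/m)^(m*t), PV):
  t = 0.5000: CF_t = 1.000000, DF = 0.988142, PV = 0.988142
  t = 1.0000: CF_t = 1.000000, DF = 0.976425, PV = 0.976425
  t = 1.5000: CF_t = 1.000000, DF = 0.964847, PV = 0.964847
  t = 2.0000: CF_t = 101.000000, DF = 0.953406, PV = 96.294021
Price P = sum_t PV_t = 99.223436
Convexity numerator sum_t t*(t + 1/m) * CF_t / (1+y/m)^(m*t + 2):
  t = 0.5000: term = 0.482424
  t = 1.0000: term = 1.430109
  t = 1.5000: term = 2.826303
  t = 2.0000: term = 470.119541
Convexity = (1/P) * sum = 474.858376 / 99.223436 = 4.785748


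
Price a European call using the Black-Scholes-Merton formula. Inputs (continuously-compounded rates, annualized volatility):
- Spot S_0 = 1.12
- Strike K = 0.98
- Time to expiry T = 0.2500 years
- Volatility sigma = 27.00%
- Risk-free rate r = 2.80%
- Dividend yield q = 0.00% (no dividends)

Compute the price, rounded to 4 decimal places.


d1 = (ln(S/K) + (r - q + 0.5*sigma^2) * T) / (sigma * sqrt(T)) = 1.10847328
d2 = d1 - sigma * sqrt(T) = 0.97347328
exp(-rT) = 0.99302444; exp(-qT) = 1.00000000
C = S_0 * exp(-qT) * N(d1) - K * exp(-rT) * N(d2)
N(d1) = 0.86617126; N(d2) = 0.83484093
C = 1.1200 * 1.00000000 * 0.86617126 - 0.9800 * 0.99302444 * 0.83484093 = 0.1577

Answer: Price = 0.1577


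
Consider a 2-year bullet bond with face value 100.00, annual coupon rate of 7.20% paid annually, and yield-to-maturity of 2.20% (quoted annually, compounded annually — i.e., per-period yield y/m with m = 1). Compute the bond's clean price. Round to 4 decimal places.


Coupon per period c = face * coupon_rate / m = 7.200000
Periods per year m = 1; per-period yield y/m = 0.022000
Number of cashflows N = 2
Cashflows (t years, CF_t, discount factor 1/(1+y/m)^(m*t), PV):
  t = 1.0000: CF_t = 7.200000, DF = 0.978474, PV = 7.045010
  t = 2.0000: CF_t = 107.200000, DF = 0.957411, PV = 102.634411
Price P = sum_t PV_t = 109.679421

Answer: Price = 109.6794


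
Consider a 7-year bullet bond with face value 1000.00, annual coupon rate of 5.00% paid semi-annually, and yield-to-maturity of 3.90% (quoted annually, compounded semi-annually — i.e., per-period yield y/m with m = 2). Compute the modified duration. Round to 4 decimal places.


Coupon per period c = face * coupon_rate / m = 25.000000
Periods per year m = 2; per-period yield y/m = 0.019500
Number of cashflows N = 14
Cashflows (t years, CF_t, discount factor 1/(1+y/m)^(m*t), PV):
  t = 0.5000: CF_t = 25.000000, DF = 0.980873, PV = 24.521824
  t = 1.0000: CF_t = 25.000000, DF = 0.962112, PV = 24.052795
  t = 1.5000: CF_t = 25.000000, DF = 0.943709, PV = 23.592737
  t = 2.0000: CF_t = 25.000000, DF = 0.925659, PV = 23.141478
  t = 2.5000: CF_t = 25.000000, DF = 0.907954, PV = 22.698850
  t = 3.0000: CF_t = 25.000000, DF = 0.890588, PV = 22.264689
  t = 3.5000: CF_t = 25.000000, DF = 0.873553, PV = 21.838832
  t = 4.0000: CF_t = 25.000000, DF = 0.856845, PV = 21.421120
  t = 4.5000: CF_t = 25.000000, DF = 0.840456, PV = 21.011397
  t = 5.0000: CF_t = 25.000000, DF = 0.824380, PV = 20.609512
  t = 5.5000: CF_t = 25.000000, DF = 0.808613, PV = 20.215313
  t = 6.0000: CF_t = 25.000000, DF = 0.793146, PV = 19.828655
  t = 6.5000: CF_t = 25.000000, DF = 0.777976, PV = 19.449391
  t = 7.0000: CF_t = 1025.000000, DF = 0.763095, PV = 782.172682
Price P = sum_t PV_t = 1066.819275
First compute Macaulay numerator sum_t t * PV_t:
  t * PV_t at t = 0.5000: 12.260912
  t * PV_t at t = 1.0000: 24.052795
  t * PV_t at t = 1.5000: 35.389105
  t * PV_t at t = 2.0000: 46.282955
  t * PV_t at t = 2.5000: 56.747125
  t * PV_t at t = 3.0000: 66.794066
  t * PV_t at t = 3.5000: 76.435910
  t * PV_t at t = 4.0000: 85.684479
  t * PV_t at t = 4.5000: 94.551288
  t * PV_t at t = 5.0000: 103.047560
  t * PV_t at t = 5.5000: 111.184223
  t * PV_t at t = 6.0000: 118.971927
  t * PV_t at t = 6.5000: 126.421044
  t * PV_t at t = 7.0000: 5475.208774
Macaulay duration D = 6433.032166 / 1066.819275 = 6.030105
Modified duration = D / (1 + y/m) = 6.030105 / (1 + 0.019500) = 5.914767

Answer: Modified duration = 5.9148


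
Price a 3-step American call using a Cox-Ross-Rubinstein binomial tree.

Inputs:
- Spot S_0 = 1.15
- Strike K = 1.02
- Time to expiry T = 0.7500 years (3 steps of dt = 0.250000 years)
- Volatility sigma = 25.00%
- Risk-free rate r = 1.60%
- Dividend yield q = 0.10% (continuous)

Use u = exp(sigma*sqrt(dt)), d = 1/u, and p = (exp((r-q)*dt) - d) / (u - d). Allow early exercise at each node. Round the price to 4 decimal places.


Answer: Price = V(0,0) = 0.1745

Derivation:
dt = T/N = 0.250000
u = exp(sigma*sqrt(dt)) = 1.133148; d = 1/u = 0.882497
p = (exp((r-q)*dt) - d) / (u - d) = 0.483780
Discount per step: exp(-r*dt) = 0.996008
Stock lattice S(k, i) with i counting down-moves:
  k=0: S(0,0) = 1.1500
  k=1: S(1,0) = 1.3031; S(1,1) = 1.0149
  k=2: S(2,0) = 1.4766; S(2,1) = 1.1500; S(2,2) = 0.8956
  k=3: S(3,0) = 1.6732; S(3,1) = 1.3031; S(3,2) = 1.0149; S(3,3) = 0.7904
Terminal payoffs V(N, i) = max(S_T - K, 0):
  V(3,0) = 0.653240; V(3,1) = 0.283121; V(3,2) = 0.000000; V(3,3) = 0.000000
Backward induction: V(k, i) = exp(-r*dt) * [p * V(k+1, i) + (1-p) * V(k+1, i+1)]; then take max(V_cont, immediate exercise) for American.
  V(2,0) = exp(-r*dt) * [p*0.653240 + (1-p)*0.283121] = 0.460332; exercise = 0.456629; V(2,0) = max -> 0.460332
  V(2,1) = exp(-r*dt) * [p*0.283121 + (1-p)*0.000000] = 0.136421; exercise = 0.130000; V(2,1) = max -> 0.136421
  V(2,2) = exp(-r*dt) * [p*0.000000 + (1-p)*0.000000] = 0.000000; exercise = 0.000000; V(2,2) = max -> 0.000000
  V(1,0) = exp(-r*dt) * [p*0.460332 + (1-p)*0.136421] = 0.291953; exercise = 0.283121; V(1,0) = max -> 0.291953
  V(1,1) = exp(-r*dt) * [p*0.136421 + (1-p)*0.000000] = 0.065734; exercise = 0.000000; V(1,1) = max -> 0.065734
  V(0,0) = exp(-r*dt) * [p*0.291953 + (1-p)*0.065734] = 0.174475; exercise = 0.130000; V(0,0) = max -> 0.174475


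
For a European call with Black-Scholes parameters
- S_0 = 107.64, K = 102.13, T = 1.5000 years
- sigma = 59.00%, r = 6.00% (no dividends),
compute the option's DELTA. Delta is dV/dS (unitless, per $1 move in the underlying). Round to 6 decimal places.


d1 = 0.5585678218; d2 = -0.1640316524
phi(d1) = 0.3413190738; exp(-qT) = 1.0000000000; exp(-rT) = 0.9139311853
N(d1) = 0.7117716470
Delta = exp(-qT) * N(d1) = 1.0000000000 * 0.7117716470 = 0.711772

Answer: Delta = 0.711772


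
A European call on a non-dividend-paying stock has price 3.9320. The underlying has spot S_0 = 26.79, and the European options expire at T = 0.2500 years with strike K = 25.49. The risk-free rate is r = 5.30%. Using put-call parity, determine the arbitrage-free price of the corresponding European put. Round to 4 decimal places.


Put-call parity: C - P = S_0 * exp(-qT) - K * exp(-rT).
S_0 * exp(-qT) = 26.7900 * 1.00000000 = 26.79000000
K * exp(-rT) = 25.4900 * 0.98683739 = 25.15448519
P = C - S*exp(-qT) + K*exp(-rT)
P = 3.9320 - 26.79000000 + 25.15448519 = 2.2965

Answer: Put price = 2.2965


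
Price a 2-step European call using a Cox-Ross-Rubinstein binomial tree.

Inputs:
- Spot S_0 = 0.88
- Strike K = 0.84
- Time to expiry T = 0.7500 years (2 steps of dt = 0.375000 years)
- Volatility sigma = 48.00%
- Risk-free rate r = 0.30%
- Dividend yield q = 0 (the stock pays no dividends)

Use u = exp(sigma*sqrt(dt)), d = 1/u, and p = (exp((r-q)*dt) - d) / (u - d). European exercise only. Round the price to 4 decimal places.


dt = T/N = 0.375000
u = exp(sigma*sqrt(dt)) = 1.341702; d = 1/u = 0.745322
p = (exp((r-q)*dt) - d) / (u - d) = 0.428927
Discount per step: exp(-r*dt) = 0.998876
Stock lattice S(k, i) with i counting down-moves:
  k=0: S(0,0) = 0.8800
  k=1: S(1,0) = 1.1807; S(1,1) = 0.6559
  k=2: S(2,0) = 1.5841; S(2,1) = 0.8800; S(2,2) = 0.4888
Terminal payoffs V(N, i) = max(S_T - K, 0):
  V(2,0) = 0.744144; V(2,1) = 0.040000; V(2,2) = 0.000000
Backward induction: V(k, i) = exp(-r*dt) * [p * V(k+1, i) + (1-p) * V(k+1, i+1)].
  V(1,0) = exp(-r*dt) * [p*0.744144 + (1-p)*0.040000] = 0.341642
  V(1,1) = exp(-r*dt) * [p*0.040000 + (1-p)*0.000000] = 0.017138
  V(0,0) = exp(-r*dt) * [p*0.341642 + (1-p)*0.017138] = 0.156151

Answer: Price = V(0,0) = 0.1562


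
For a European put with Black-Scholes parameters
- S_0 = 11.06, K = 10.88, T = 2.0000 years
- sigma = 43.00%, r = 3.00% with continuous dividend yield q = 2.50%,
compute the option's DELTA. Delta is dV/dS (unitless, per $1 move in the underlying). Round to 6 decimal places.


d1 = 0.3474833799; d2 = -0.2606284519
phi(d1) = 0.3755698213; exp(-qT) = 0.9512294245; exp(-rT) = 0.9417645336
N(-d1) = 0.3641141012
Delta = -exp(-qT) * N(-d1) = -0.9512294245 * 0.3641141012 = -0.346356

Answer: Delta = -0.346356


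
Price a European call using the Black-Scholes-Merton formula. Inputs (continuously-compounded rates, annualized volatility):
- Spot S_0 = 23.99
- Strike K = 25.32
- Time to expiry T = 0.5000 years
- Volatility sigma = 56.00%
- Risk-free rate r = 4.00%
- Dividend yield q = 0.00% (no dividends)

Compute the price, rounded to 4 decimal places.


Answer: Price = 3.4298

Derivation:
d1 = (ln(S/K) + (r - q + 0.5*sigma^2) * T) / (sigma * sqrt(T)) = 0.11223421
d2 = d1 - sigma * sqrt(T) = -0.28374559
exp(-rT) = 0.98019867; exp(-qT) = 1.00000000
C = S_0 * exp(-qT) * N(d1) - K * exp(-rT) * N(d2)
N(d1) = 0.54468115; N(d2) = 0.38830268
C = 23.9900 * 1.00000000 * 0.54468115 - 25.3200 * 0.98019867 * 0.38830268 = 3.4298


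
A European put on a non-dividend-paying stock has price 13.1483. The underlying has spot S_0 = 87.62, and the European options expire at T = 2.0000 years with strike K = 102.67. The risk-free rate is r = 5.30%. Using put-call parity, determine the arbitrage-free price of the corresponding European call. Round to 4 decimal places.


Answer: Call price = 8.4244

Derivation:
Put-call parity: C - P = S_0 * exp(-qT) - K * exp(-rT).
S_0 * exp(-qT) = 87.6200 * 1.00000000 = 87.62000000
K * exp(-rT) = 102.6700 * 0.89942465 = 92.34392862
C = P + S*exp(-qT) - K*exp(-rT)
C = 13.1483 + 87.62000000 - 92.34392862 = 8.4244


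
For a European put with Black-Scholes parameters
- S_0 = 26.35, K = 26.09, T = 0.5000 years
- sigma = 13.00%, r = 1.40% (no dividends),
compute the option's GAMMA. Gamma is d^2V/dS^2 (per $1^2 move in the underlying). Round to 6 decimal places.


d1 = 0.2299856738; d2 = 0.1380617923
phi(d1) = 0.3885298655; exp(-qT) = 1.0000000000; exp(-rT) = 0.9930244429
Gamma = exp(-qT) * phi(d1) / (S * sigma * sqrt(T)) = 1.0000000000 * 0.3885298655 / (26.3500 * 0.1300 * 0.7071067812) = 0.160404

Answer: Gamma = 0.160404


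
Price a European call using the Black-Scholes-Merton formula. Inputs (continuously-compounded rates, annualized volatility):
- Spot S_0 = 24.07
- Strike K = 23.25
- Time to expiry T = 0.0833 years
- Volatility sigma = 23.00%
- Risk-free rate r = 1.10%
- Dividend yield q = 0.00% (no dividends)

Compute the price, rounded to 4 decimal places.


d1 = (ln(S/K) + (r - q + 0.5*sigma^2) * T) / (sigma * sqrt(T)) = 0.56914080
d2 = d1 - sigma * sqrt(T) = 0.50275880
exp(-rT) = 0.99908412; exp(-qT) = 1.00000000
C = S_0 * exp(-qT) * N(d1) - K * exp(-rT) * N(d2)
N(d1) = 0.71536970; N(d2) = 0.69243307
C = 24.0700 * 1.00000000 * 0.71536970 - 23.2500 * 0.99908412 * 0.69243307 = 1.1346

Answer: Price = 1.1346


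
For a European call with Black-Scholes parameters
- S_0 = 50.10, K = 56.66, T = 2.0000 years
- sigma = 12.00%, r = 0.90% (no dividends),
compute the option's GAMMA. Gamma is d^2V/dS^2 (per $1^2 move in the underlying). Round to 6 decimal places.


Answer: Gamma = 0.040684

Derivation:
d1 = -0.5341454356; d2 = -0.7038510631
phi(d1) = 0.3459039283; exp(-qT) = 1.0000000000; exp(-rT) = 0.9821610324
Gamma = exp(-qT) * phi(d1) / (S * sigma * sqrt(T)) = 1.0000000000 * 0.3459039283 / (50.1000 * 0.1200 * 1.4142135624) = 0.040684


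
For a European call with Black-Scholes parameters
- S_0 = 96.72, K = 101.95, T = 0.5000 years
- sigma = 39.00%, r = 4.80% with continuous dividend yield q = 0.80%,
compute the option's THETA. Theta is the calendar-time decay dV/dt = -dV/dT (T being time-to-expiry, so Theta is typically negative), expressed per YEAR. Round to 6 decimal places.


Answer: Theta = -12.110571

Derivation:
d1 = 0.0194461954; d2 = -0.2563254493
phi(d1) = 0.3988668566; exp(-qT) = 0.9960079893; exp(-rT) = 0.9762857098
Theta = -S*exp(-qT)*phi(d1)*sigma/(2*sqrt(T)) - r*K*exp(-rT)*N(d2) + q*S*exp(-qT)*N(d1)
N(d1) = 0.5077574206; N(d2) = 0.3988497739; sqrt(T) = 0.7071067812
Term 1 = -96.7200 * 0.9960079893 * 0.3988668566 * 0.3900 / (2 * 0.7071067812) = -10.5963591489
Term 2 = -0.0480 * 101.9500 * 0.9762857098 * 0.3988497739 = -1.9055254351
Term 3 = 0.0080 * 96.7200 * 0.9960079893 * 0.5077574206 = 0.3913139911
Theta = -10.5963591489 + (-1.9055254351) + (0.3913139911) = -12.110571


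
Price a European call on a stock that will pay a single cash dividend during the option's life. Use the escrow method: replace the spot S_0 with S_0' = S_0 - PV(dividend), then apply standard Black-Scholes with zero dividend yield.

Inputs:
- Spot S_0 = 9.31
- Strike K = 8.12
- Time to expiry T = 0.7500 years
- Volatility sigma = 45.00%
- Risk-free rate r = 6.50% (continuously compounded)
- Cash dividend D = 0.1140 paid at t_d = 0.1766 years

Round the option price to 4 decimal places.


PV(D) = D * exp(-r * t_d) = 0.1140 * 0.98858663 = 0.11269888
S_0' = S_0 - PV(D) = 9.3100 - 0.11269888 = 9.19730112
d1 = (ln(S_0'/K) + (r + sigma^2/2)*T) / (sigma*sqrt(T)) = 0.63962053
d2 = d1 - sigma*sqrt(T) = 0.24990909
exp(-rT) = 0.95241920
N(d1) = 0.73879033; N(d2) = 0.59867117
C = S_0' * N(d1) - K * exp(-rT) * N(d2) = 9.19730112 * 0.73879033 - 8.1200 * 0.95241920 * 0.59867117 = 2.1650

Answer: Price = 2.1650


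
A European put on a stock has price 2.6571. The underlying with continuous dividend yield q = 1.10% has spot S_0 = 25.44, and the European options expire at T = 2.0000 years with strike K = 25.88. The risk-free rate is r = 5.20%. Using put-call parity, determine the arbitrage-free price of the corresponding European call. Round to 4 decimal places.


Put-call parity: C - P = S_0 * exp(-qT) - K * exp(-rT).
S_0 * exp(-qT) = 25.4400 * 0.97824024 = 24.88643158
K * exp(-rT) = 25.8800 * 0.90122530 = 23.32371070
C = P + S*exp(-qT) - K*exp(-rT)
C = 2.6571 + 24.88643158 - 23.32371070 = 4.2198

Answer: Call price = 4.2198


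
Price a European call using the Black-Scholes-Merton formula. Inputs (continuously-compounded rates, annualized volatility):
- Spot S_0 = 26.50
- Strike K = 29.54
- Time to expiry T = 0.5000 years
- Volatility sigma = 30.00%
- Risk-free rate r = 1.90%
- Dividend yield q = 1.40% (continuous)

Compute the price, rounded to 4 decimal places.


d1 = (ln(S/K) + (r - q + 0.5*sigma^2) * T) / (sigma * sqrt(T)) = -0.39409674
d2 = d1 - sigma * sqrt(T) = -0.60622878
exp(-rT) = 0.99054498; exp(-qT) = 0.99302444
C = S_0 * exp(-qT) * N(d1) - K * exp(-rT) * N(d2)
N(d1) = 0.34675481; N(d2) = 0.27218142
C = 26.5000 * 0.99302444 * 0.34675481 - 29.5400 * 0.99054498 * 0.27218142 = 1.1607

Answer: Price = 1.1607


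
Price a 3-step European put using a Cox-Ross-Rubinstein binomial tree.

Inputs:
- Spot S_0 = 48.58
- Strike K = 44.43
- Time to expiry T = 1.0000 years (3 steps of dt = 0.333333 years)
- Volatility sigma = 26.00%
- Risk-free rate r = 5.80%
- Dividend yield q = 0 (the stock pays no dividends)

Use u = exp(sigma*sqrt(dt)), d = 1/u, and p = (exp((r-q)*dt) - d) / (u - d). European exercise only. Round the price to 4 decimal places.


Answer: Price = V(0,0) = 2.2162

Derivation:
dt = T/N = 0.333333
u = exp(sigma*sqrt(dt)) = 1.161963; d = 1/u = 0.860612
p = (exp((r-q)*dt) - d) / (u - d) = 0.527322
Discount per step: exp(-r*dt) = 0.980852
Stock lattice S(k, i) with i counting down-moves:
  k=0: S(0,0) = 48.5800
  k=1: S(1,0) = 56.4482; S(1,1) = 41.8085
  k=2: S(2,0) = 65.5907; S(2,1) = 48.5800; S(2,2) = 35.9810
  k=3: S(3,0) = 76.2140; S(3,1) = 56.4482; S(3,2) = 41.8085; S(3,3) = 30.9657
Terminal payoffs V(N, i) = max(K - S_T, 0):
  V(3,0) = 0.000000; V(3,1) = 0.000000; V(3,2) = 2.621450; V(3,3) = 13.464344
Backward induction: V(k, i) = exp(-r*dt) * [p * V(k+1, i) + (1-p) * V(k+1, i+1)].
  V(2,0) = exp(-r*dt) * [p*0.000000 + (1-p)*0.000000] = 0.000000
  V(2,1) = exp(-r*dt) * [p*0.000000 + (1-p)*2.621450] = 1.215375
  V(2,2) = exp(-r*dt) * [p*2.621450 + (1-p)*13.464344] = 7.598315
  V(1,0) = exp(-r*dt) * [p*0.000000 + (1-p)*1.215375] = 0.563481
  V(1,1) = exp(-r*dt) * [p*1.215375 + (1-p)*7.598315] = 4.151407
  V(0,0) = exp(-r*dt) * [p*0.563481 + (1-p)*4.151407] = 2.216151


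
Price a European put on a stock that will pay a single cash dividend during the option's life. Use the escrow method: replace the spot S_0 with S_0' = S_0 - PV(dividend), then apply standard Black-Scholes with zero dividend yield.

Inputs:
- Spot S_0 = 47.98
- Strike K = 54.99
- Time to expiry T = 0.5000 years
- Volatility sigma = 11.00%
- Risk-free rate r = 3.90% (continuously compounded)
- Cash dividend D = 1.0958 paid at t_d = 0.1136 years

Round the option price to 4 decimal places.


Answer: Price = 7.0951

Derivation:
PV(D) = D * exp(-r * t_d) = 1.0958 * 0.99557940 = 1.09095591
S_0' = S_0 - PV(D) = 47.9800 - 1.09095591 = 46.88904409
d1 = (ln(S_0'/K) + (r + sigma^2/2)*T) / (sigma*sqrt(T)) = -1.75931129
d2 = d1 - sigma*sqrt(T) = -1.83709304
exp(-rT) = 0.98068890
N(-d1) = 0.96073767; N(-d2) = 0.96690192
P = K * exp(-rT) * N(-d2) - S_0' * N(-d1) = 54.9900 * 0.98068890 * 0.96690192 - 46.88904409 * 0.96073767 = 7.0951


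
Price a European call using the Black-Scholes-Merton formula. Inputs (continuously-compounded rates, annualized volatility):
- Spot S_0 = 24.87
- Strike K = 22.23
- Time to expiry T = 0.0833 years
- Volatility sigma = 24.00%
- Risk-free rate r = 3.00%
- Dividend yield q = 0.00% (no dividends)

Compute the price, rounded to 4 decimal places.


d1 = (ln(S/K) + (r - q + 0.5*sigma^2) * T) / (sigma * sqrt(T)) = 1.69078470
d2 = d1 - sigma * sqrt(T) = 1.62151653
exp(-rT) = 0.99750412; exp(-qT) = 1.00000000
C = S_0 * exp(-qT) * N(d1) - K * exp(-rT) * N(d2)
N(d1) = 0.95456104; N(d2) = 0.94754655
C = 24.8700 * 1.00000000 * 0.95456104 - 22.2300 * 0.99750412 * 0.94754655 = 2.7285

Answer: Price = 2.7285


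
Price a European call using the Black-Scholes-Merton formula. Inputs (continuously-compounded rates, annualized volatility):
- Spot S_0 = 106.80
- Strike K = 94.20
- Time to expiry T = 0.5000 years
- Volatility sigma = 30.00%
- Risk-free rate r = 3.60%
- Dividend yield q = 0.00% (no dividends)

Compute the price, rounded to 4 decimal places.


d1 = (ln(S/K) + (r - q + 0.5*sigma^2) * T) / (sigma * sqrt(T)) = 0.78270944
d2 = d1 - sigma * sqrt(T) = 0.57057740
exp(-rT) = 0.98216103; exp(-qT) = 1.00000000
C = S_0 * exp(-qT) * N(d1) - K * exp(-rT) * N(d2)
N(d1) = 0.78310112; N(d2) = 0.71585693
C = 106.8000 * 1.00000000 * 0.78310112 - 94.2000 * 0.98216103 * 0.71585693 = 17.4044

Answer: Price = 17.4044


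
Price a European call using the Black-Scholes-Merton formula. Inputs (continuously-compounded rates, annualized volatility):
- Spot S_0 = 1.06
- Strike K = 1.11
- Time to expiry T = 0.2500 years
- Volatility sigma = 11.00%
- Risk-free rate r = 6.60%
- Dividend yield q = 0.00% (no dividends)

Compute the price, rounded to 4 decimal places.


Answer: Price = 0.0110

Derivation:
d1 = (ln(S/K) + (r - q + 0.5*sigma^2) * T) / (sigma * sqrt(T)) = -0.51052013
d2 = d1 - sigma * sqrt(T) = -0.56552013
exp(-rT) = 0.98363538; exp(-qT) = 1.00000000
C = S_0 * exp(-qT) * N(d1) - K * exp(-rT) * N(d2)
N(d1) = 0.30484356; N(d2) = 0.28586002
C = 1.0600 * 1.00000000 * 0.30484356 - 1.1100 * 0.98363538 * 0.28586002 = 0.0110


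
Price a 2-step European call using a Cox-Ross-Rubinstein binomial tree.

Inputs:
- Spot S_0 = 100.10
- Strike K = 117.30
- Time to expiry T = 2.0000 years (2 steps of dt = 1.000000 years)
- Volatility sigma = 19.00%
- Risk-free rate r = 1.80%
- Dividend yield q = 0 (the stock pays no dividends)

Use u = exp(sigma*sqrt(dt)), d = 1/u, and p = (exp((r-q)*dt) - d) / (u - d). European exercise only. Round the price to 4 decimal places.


Answer: Price = V(0,0) = 7.0160

Derivation:
dt = T/N = 1.000000
u = exp(sigma*sqrt(dt)) = 1.209250; d = 1/u = 0.826959
p = (exp((r-q)*dt) - d) / (u - d) = 0.500153
Discount per step: exp(-r*dt) = 0.982161
Stock lattice S(k, i) with i counting down-moves:
  k=0: S(0,0) = 100.1000
  k=1: S(1,0) = 121.0459; S(1,1) = 82.7786
  k=2: S(2,0) = 146.3747; S(2,1) = 100.1000; S(2,2) = 68.4545
Terminal payoffs V(N, i) = max(S_T - K, 0):
  V(2,0) = 29.074687; V(2,1) = 0.000000; V(2,2) = 0.000000
Backward induction: V(k, i) = exp(-r*dt) * [p * V(k+1, i) + (1-p) * V(k+1, i+1)].
  V(1,0) = exp(-r*dt) * [p*29.074687 + (1-p)*0.000000] = 14.282391
  V(1,1) = exp(-r*dt) * [p*0.000000 + (1-p)*0.000000] = 0.000000
  V(0,0) = exp(-r*dt) * [p*14.282391 + (1-p)*0.000000] = 7.015954


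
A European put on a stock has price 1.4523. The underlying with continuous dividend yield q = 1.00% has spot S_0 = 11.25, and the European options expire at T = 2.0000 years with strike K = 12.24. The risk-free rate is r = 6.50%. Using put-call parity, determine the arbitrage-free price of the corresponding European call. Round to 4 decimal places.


Put-call parity: C - P = S_0 * exp(-qT) - K * exp(-rT).
S_0 * exp(-qT) = 11.2500 * 0.98019867 = 11.02723507
K * exp(-rT) = 12.2400 * 0.87809543 = 10.74788807
C = P + S*exp(-qT) - K*exp(-rT)
C = 1.4523 + 11.02723507 - 10.74788807 = 1.7316

Answer: Call price = 1.7316


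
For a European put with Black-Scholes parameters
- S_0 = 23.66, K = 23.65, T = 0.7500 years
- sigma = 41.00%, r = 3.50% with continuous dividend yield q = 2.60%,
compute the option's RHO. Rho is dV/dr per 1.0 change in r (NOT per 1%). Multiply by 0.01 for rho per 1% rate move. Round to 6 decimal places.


d1 = 0.1977361124; d2 = -0.1573343031
phi(d1) = 0.3912187869; exp(-qT) = 0.9806888952; exp(-rT) = 0.9740915363
N(-d2) = 0.5625093065
Rho = -K*T*exp(-rT)*N(-d2) = -23.6500 * 0.7500 * 0.9740915363 * 0.5625093065 = -9.719007

Answer: Rho = -9.719007


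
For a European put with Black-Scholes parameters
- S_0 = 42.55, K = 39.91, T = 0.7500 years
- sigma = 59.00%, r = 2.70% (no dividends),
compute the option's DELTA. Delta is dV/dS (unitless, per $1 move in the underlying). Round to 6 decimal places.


Answer: Delta = -0.337072

Derivation:
d1 = 0.4204684188; d2 = -0.0904865695
phi(d1) = 0.3651907794; exp(-qT) = 1.0000000000; exp(-rT) = 0.9799536543
N(-d1) = 0.3370716478
Delta = -exp(-qT) * N(-d1) = -1.0000000000 * 0.3370716478 = -0.337072


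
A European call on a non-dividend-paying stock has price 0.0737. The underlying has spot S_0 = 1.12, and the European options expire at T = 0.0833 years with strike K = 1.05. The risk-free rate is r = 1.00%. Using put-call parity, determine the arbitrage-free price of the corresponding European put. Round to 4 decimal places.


Answer: Put price = 0.0028

Derivation:
Put-call parity: C - P = S_0 * exp(-qT) - K * exp(-rT).
S_0 * exp(-qT) = 1.1200 * 1.00000000 = 1.12000000
K * exp(-rT) = 1.0500 * 0.99916735 = 1.04912571
P = C - S*exp(-qT) + K*exp(-rT)
P = 0.0737 - 1.12000000 + 1.04912571 = 0.0028


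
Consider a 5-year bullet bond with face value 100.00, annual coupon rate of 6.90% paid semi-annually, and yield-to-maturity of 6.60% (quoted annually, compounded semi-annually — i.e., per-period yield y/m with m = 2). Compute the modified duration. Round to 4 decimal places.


Coupon per period c = face * coupon_rate / m = 3.450000
Periods per year m = 2; per-period yield y/m = 0.033000
Number of cashflows N = 10
Cashflows (t years, CF_t, discount factor 1/(1+y/m)^(m*t), PV):
  t = 0.5000: CF_t = 3.450000, DF = 0.968054, PV = 3.339787
  t = 1.0000: CF_t = 3.450000, DF = 0.937129, PV = 3.233095
  t = 1.5000: CF_t = 3.450000, DF = 0.907192, PV = 3.129811
  t = 2.0000: CF_t = 3.450000, DF = 0.878211, PV = 3.029827
  t = 2.5000: CF_t = 3.450000, DF = 0.850156, PV = 2.933037
  t = 3.0000: CF_t = 3.450000, DF = 0.822997, PV = 2.839338
  t = 3.5000: CF_t = 3.450000, DF = 0.796705, PV = 2.748634
  t = 4.0000: CF_t = 3.450000, DF = 0.771254, PV = 2.660826
  t = 4.5000: CF_t = 3.450000, DF = 0.746616, PV = 2.575824
  t = 5.0000: CF_t = 103.450000, DF = 0.722764, PV = 74.769983
Price P = sum_t PV_t = 101.260162
First compute Macaulay numerator sum_t t * PV_t:
  t * PV_t at t = 0.5000: 1.669894
  t * PV_t at t = 1.0000: 3.233095
  t * PV_t at t = 1.5000: 4.694717
  t * PV_t at t = 2.0000: 6.059654
  t * PV_t at t = 2.5000: 7.332592
  t * PV_t at t = 3.0000: 8.518015
  t * PV_t at t = 3.5000: 9.620217
  t * PV_t at t = 4.0000: 10.643305
  t * PV_t at t = 4.5000: 11.591208
  t * PV_t at t = 5.0000: 373.849913
Macaulay duration D = 437.212610 / 101.260162 = 4.317716
Modified duration = D / (1 + y/m) = 4.317716 / (1 + 0.033000) = 4.179783

Answer: Modified duration = 4.1798


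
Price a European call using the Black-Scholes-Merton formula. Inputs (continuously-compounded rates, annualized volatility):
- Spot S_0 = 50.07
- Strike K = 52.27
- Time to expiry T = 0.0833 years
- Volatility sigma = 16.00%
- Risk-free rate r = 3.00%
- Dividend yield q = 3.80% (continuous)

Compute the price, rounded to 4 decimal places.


d1 = (ln(S/K) + (r - q + 0.5*sigma^2) * T) / (sigma * sqrt(T)) = -0.92251730
d2 = d1 - sigma * sqrt(T) = -0.96869609
exp(-rT) = 0.99750412; exp(-qT) = 0.99683960
C = S_0 * exp(-qT) * N(d1) - K * exp(-rT) * N(d2)
N(d1) = 0.17812940; N(d2) = 0.16634842
C = 50.0700 * 0.99683960 * 0.17812940 - 52.2700 * 0.99750412 * 0.16634842 = 0.2174

Answer: Price = 0.2174


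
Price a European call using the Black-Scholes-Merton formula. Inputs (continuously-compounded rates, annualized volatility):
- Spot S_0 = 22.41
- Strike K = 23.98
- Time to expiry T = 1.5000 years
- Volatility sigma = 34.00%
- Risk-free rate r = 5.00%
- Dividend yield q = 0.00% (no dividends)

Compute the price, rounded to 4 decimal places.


Answer: Price = 3.7646

Derivation:
d1 = (ln(S/K) + (r - q + 0.5*sigma^2) * T) / (sigma * sqrt(T)) = 0.22570640
d2 = d1 - sigma * sqrt(T) = -0.19070685
exp(-rT) = 0.92774349; exp(-qT) = 1.00000000
C = S_0 * exp(-qT) * N(d1) - K * exp(-rT) * N(d2)
N(d1) = 0.58928511; N(d2) = 0.42437763
C = 22.4100 * 1.00000000 * 0.58928511 - 23.9800 * 0.92774349 * 0.42437763 = 3.7646


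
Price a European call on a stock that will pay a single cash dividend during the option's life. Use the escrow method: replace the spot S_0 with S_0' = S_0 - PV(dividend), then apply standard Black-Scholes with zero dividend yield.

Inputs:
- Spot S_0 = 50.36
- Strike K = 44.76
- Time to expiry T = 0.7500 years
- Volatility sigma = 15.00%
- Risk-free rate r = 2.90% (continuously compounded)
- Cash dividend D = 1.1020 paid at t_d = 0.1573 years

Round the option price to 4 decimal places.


PV(D) = D * exp(-r * t_d) = 1.1020 * 0.99544869 = 1.09698446
S_0' = S_0 - PV(D) = 50.3600 - 1.09698446 = 49.26301554
d1 = (ln(S_0'/K) + (r + sigma^2/2)*T) / (sigma*sqrt(T)) = 0.97030429
d2 = d1 - sigma*sqrt(T) = 0.84040048
exp(-rT) = 0.97848483
N(d1) = 0.83405258; N(d2) = 0.79965806
C = S_0' * N(d1) - K * exp(-rT) * N(d2) = 49.26301554 * 0.83405258 - 44.7600 * 0.97848483 * 0.79965806 = 6.0653

Answer: Price = 6.0653


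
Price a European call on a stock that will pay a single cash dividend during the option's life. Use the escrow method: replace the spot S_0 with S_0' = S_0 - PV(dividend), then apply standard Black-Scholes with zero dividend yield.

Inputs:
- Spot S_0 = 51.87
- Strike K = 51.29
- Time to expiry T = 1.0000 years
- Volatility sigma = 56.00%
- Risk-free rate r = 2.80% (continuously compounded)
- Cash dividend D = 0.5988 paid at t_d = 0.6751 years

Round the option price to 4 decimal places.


PV(D) = D * exp(-r * t_d) = 0.5988 * 0.98127474 = 0.58758731
S_0' = S_0 - PV(D) = 51.8700 - 0.58758731 = 51.28241269
d1 = (ln(S_0'/K) + (r + sigma^2/2)*T) / (sigma*sqrt(T)) = 0.32973582
d2 = d1 - sigma*sqrt(T) = -0.23026418
exp(-rT) = 0.97238837
N(d1) = 0.62920021; N(d2) = 0.40894325
C = S_0' * N(d1) - K * exp(-rT) * N(d2) = 51.28241269 * 0.62920021 - 51.2900 * 0.97238837 * 0.40894325 = 11.8714

Answer: Price = 11.8714


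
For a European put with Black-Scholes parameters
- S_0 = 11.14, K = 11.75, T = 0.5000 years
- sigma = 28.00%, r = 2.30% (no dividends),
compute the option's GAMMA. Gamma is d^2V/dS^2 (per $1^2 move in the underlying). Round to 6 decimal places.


Answer: Gamma = 0.179742

Derivation:
d1 = -0.1121825216; d2 = -0.3101724203
phi(d1) = 0.3964398340; exp(-qT) = 1.0000000000; exp(-rT) = 0.9885658722
Gamma = exp(-qT) * phi(d1) / (S * sigma * sqrt(T)) = 1.0000000000 * 0.3964398340 / (11.1400 * 0.2800 * 0.7071067812) = 0.179742
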